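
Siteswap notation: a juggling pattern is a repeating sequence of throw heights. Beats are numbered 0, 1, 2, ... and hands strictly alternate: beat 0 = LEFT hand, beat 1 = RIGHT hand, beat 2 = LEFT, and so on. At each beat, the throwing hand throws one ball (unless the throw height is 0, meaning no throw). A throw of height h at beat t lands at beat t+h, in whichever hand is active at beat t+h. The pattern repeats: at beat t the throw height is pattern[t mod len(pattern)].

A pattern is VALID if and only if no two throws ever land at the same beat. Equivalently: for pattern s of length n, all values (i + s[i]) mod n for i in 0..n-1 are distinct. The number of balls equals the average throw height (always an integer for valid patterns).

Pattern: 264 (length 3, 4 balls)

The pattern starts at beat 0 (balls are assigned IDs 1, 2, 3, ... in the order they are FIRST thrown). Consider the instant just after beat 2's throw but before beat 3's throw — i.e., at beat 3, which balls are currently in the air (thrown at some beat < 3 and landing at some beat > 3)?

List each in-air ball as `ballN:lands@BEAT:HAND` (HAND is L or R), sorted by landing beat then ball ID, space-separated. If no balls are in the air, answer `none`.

Beat 0 (L): throw ball1 h=2 -> lands@2:L; in-air after throw: [b1@2:L]
Beat 1 (R): throw ball2 h=6 -> lands@7:R; in-air after throw: [b1@2:L b2@7:R]
Beat 2 (L): throw ball1 h=4 -> lands@6:L; in-air after throw: [b1@6:L b2@7:R]
Beat 3 (R): throw ball3 h=2 -> lands@5:R; in-air after throw: [b3@5:R b1@6:L b2@7:R]

Answer: ball1:lands@6:L ball2:lands@7:R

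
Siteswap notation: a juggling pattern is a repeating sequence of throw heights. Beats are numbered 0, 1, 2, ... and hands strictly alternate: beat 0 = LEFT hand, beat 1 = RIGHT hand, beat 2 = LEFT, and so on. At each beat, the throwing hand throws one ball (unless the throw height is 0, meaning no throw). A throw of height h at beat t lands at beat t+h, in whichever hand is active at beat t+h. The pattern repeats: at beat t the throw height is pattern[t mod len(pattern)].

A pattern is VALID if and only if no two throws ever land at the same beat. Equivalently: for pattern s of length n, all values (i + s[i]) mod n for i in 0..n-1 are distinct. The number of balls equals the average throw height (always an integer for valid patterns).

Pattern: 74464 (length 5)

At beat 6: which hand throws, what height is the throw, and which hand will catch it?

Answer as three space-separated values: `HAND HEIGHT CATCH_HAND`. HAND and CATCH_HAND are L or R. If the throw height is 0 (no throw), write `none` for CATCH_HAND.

Answer: L 4 L

Derivation:
Beat 6: 6 mod 2 = 0, so hand = L
Throw height = pattern[6 mod 5] = pattern[1] = 4
Lands at beat 6+4=10, 10 mod 2 = 0, so catch hand = L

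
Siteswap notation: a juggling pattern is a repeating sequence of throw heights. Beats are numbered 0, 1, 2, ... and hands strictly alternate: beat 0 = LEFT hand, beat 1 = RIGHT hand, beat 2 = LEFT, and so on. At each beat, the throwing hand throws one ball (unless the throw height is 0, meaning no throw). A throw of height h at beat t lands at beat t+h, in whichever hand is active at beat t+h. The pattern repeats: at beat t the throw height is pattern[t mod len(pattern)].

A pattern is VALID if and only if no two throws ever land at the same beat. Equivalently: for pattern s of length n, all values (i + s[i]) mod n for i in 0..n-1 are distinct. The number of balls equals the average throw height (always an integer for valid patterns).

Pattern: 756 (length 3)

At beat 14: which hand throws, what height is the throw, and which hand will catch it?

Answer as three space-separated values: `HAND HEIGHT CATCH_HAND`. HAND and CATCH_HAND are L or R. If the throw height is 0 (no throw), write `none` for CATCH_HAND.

Answer: L 6 L

Derivation:
Beat 14: 14 mod 2 = 0, so hand = L
Throw height = pattern[14 mod 3] = pattern[2] = 6
Lands at beat 14+6=20, 20 mod 2 = 0, so catch hand = L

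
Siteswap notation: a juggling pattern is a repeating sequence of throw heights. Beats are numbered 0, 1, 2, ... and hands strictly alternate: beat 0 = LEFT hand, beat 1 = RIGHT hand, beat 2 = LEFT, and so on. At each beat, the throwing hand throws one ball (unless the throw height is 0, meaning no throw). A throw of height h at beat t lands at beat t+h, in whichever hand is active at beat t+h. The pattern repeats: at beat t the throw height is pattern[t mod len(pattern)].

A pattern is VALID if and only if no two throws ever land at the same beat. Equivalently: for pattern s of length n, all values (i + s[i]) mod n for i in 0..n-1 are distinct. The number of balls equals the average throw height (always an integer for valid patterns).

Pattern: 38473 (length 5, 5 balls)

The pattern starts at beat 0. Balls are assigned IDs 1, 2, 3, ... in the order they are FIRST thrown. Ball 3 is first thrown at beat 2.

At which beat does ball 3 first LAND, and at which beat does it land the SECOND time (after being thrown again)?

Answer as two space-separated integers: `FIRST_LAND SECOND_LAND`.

Beat 0 (L): throw ball1 h=3 -> lands@3:R; in-air after throw: [b1@3:R]
Beat 1 (R): throw ball2 h=8 -> lands@9:R; in-air after throw: [b1@3:R b2@9:R]
Beat 2 (L): throw ball3 h=4 -> lands@6:L; in-air after throw: [b1@3:R b3@6:L b2@9:R]
Beat 3 (R): throw ball1 h=7 -> lands@10:L; in-air after throw: [b3@6:L b2@9:R b1@10:L]
Beat 4 (L): throw ball4 h=3 -> lands@7:R; in-air after throw: [b3@6:L b4@7:R b2@9:R b1@10:L]
Beat 5 (R): throw ball5 h=3 -> lands@8:L; in-air after throw: [b3@6:L b4@7:R b5@8:L b2@9:R b1@10:L]
Beat 6 (L): throw ball3 h=8 -> lands@14:L; in-air after throw: [b4@7:R b5@8:L b2@9:R b1@10:L b3@14:L]
Beat 7 (R): throw ball4 h=4 -> lands@11:R; in-air after throw: [b5@8:L b2@9:R b1@10:L b4@11:R b3@14:L]
Beat 8 (L): throw ball5 h=7 -> lands@15:R; in-air after throw: [b2@9:R b1@10:L b4@11:R b3@14:L b5@15:R]
Beat 9 (R): throw ball2 h=3 -> lands@12:L; in-air after throw: [b1@10:L b4@11:R b2@12:L b3@14:L b5@15:R]
Beat 10 (L): throw ball1 h=3 -> lands@13:R; in-air after throw: [b4@11:R b2@12:L b1@13:R b3@14:L b5@15:R]
Beat 11 (R): throw ball4 h=8 -> lands@19:R; in-air after throw: [b2@12:L b1@13:R b3@14:L b5@15:R b4@19:R]
Beat 12 (L): throw ball2 h=4 -> lands@16:L; in-air after throw: [b1@13:R b3@14:L b5@15:R b2@16:L b4@19:R]
Beat 13 (R): throw ball1 h=7 -> lands@20:L; in-air after throw: [b3@14:L b5@15:R b2@16:L b4@19:R b1@20:L]
Beat 14 (L): throw ball3 h=3 -> lands@17:R; in-air after throw: [b5@15:R b2@16:L b3@17:R b4@19:R b1@20:L]
Ball 3: thrown@2 h=4 -> first land @6; rethrown@6 h=8 -> second land @14

Answer: 6 14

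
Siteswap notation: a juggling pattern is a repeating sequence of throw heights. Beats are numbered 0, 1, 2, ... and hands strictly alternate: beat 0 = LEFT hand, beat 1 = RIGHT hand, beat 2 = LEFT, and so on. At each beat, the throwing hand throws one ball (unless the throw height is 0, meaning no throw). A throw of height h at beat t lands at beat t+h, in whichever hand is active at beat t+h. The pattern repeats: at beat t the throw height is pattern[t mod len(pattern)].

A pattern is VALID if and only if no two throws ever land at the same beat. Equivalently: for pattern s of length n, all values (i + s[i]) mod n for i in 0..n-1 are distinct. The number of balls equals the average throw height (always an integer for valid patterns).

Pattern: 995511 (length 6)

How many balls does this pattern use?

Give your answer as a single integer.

Answer: 5

Derivation:
Pattern = [9, 9, 5, 5, 1, 1], length n = 6
  position 0: throw height = 9, running sum = 9
  position 1: throw height = 9, running sum = 18
  position 2: throw height = 5, running sum = 23
  position 3: throw height = 5, running sum = 28
  position 4: throw height = 1, running sum = 29
  position 5: throw height = 1, running sum = 30
Total sum = 30; balls = sum / n = 30 / 6 = 5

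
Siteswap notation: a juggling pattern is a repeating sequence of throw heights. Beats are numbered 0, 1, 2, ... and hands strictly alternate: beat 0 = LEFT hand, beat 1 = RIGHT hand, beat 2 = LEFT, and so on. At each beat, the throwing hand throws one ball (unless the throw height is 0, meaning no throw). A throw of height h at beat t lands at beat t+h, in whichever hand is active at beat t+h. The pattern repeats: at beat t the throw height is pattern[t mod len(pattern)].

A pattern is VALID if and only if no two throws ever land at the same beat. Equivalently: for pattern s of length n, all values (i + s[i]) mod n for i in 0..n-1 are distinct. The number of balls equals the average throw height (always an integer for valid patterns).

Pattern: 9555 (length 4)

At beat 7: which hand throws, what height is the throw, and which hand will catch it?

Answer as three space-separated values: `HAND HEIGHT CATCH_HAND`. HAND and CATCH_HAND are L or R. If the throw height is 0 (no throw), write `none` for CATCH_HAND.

Answer: R 5 L

Derivation:
Beat 7: 7 mod 2 = 1, so hand = R
Throw height = pattern[7 mod 4] = pattern[3] = 5
Lands at beat 7+5=12, 12 mod 2 = 0, so catch hand = L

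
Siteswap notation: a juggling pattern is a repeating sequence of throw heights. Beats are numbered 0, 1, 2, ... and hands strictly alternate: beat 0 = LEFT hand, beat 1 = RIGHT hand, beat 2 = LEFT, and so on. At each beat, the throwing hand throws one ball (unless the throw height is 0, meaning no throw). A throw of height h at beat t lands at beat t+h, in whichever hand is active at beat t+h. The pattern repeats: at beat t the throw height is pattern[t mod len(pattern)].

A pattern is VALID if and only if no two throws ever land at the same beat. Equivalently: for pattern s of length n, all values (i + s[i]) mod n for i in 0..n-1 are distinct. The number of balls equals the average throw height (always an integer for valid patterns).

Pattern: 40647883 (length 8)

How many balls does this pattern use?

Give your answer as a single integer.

Pattern = [4, 0, 6, 4, 7, 8, 8, 3], length n = 8
  position 0: throw height = 4, running sum = 4
  position 1: throw height = 0, running sum = 4
  position 2: throw height = 6, running sum = 10
  position 3: throw height = 4, running sum = 14
  position 4: throw height = 7, running sum = 21
  position 5: throw height = 8, running sum = 29
  position 6: throw height = 8, running sum = 37
  position 7: throw height = 3, running sum = 40
Total sum = 40; balls = sum / n = 40 / 8 = 5

Answer: 5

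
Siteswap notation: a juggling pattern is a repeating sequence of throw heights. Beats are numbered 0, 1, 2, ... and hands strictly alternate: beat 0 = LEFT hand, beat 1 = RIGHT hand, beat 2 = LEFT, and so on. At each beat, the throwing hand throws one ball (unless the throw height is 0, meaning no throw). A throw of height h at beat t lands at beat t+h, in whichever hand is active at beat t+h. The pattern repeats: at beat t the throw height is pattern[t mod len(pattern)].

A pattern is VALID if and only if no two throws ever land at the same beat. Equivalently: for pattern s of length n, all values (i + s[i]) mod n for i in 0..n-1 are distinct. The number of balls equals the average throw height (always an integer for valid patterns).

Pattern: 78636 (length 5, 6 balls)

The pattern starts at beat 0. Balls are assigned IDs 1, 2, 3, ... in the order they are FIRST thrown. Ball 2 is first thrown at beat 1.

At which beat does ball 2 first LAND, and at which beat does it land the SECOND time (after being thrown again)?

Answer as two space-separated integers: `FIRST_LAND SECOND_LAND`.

Answer: 9 15

Derivation:
Beat 0 (L): throw ball1 h=7 -> lands@7:R; in-air after throw: [b1@7:R]
Beat 1 (R): throw ball2 h=8 -> lands@9:R; in-air after throw: [b1@7:R b2@9:R]
Beat 2 (L): throw ball3 h=6 -> lands@8:L; in-air after throw: [b1@7:R b3@8:L b2@9:R]
Beat 3 (R): throw ball4 h=3 -> lands@6:L; in-air after throw: [b4@6:L b1@7:R b3@8:L b2@9:R]
Beat 4 (L): throw ball5 h=6 -> lands@10:L; in-air after throw: [b4@6:L b1@7:R b3@8:L b2@9:R b5@10:L]
Beat 5 (R): throw ball6 h=7 -> lands@12:L; in-air after throw: [b4@6:L b1@7:R b3@8:L b2@9:R b5@10:L b6@12:L]
Beat 6 (L): throw ball4 h=8 -> lands@14:L; in-air after throw: [b1@7:R b3@8:L b2@9:R b5@10:L b6@12:L b4@14:L]
Beat 7 (R): throw ball1 h=6 -> lands@13:R; in-air after throw: [b3@8:L b2@9:R b5@10:L b6@12:L b1@13:R b4@14:L]
Beat 8 (L): throw ball3 h=3 -> lands@11:R; in-air after throw: [b2@9:R b5@10:L b3@11:R b6@12:L b1@13:R b4@14:L]
Beat 9 (R): throw ball2 h=6 -> lands@15:R; in-air after throw: [b5@10:L b3@11:R b6@12:L b1@13:R b4@14:L b2@15:R]
Beat 10 (L): throw ball5 h=7 -> lands@17:R; in-air after throw: [b3@11:R b6@12:L b1@13:R b4@14:L b2@15:R b5@17:R]
Beat 11 (R): throw ball3 h=8 -> lands@19:R; in-air after throw: [b6@12:L b1@13:R b4@14:L b2@15:R b5@17:R b3@19:R]
Beat 12 (L): throw ball6 h=6 -> lands@18:L; in-air after throw: [b1@13:R b4@14:L b2@15:R b5@17:R b6@18:L b3@19:R]
Beat 13 (R): throw ball1 h=3 -> lands@16:L; in-air after throw: [b4@14:L b2@15:R b1@16:L b5@17:R b6@18:L b3@19:R]
Beat 14 (L): throw ball4 h=6 -> lands@20:L; in-air after throw: [b2@15:R b1@16:L b5@17:R b6@18:L b3@19:R b4@20:L]
Beat 15 (R): throw ball2 h=7 -> lands@22:L; in-air after throw: [b1@16:L b5@17:R b6@18:L b3@19:R b4@20:L b2@22:L]
Ball 2: thrown@1 h=8 -> first land @9; rethrown@9 h=6 -> second land @15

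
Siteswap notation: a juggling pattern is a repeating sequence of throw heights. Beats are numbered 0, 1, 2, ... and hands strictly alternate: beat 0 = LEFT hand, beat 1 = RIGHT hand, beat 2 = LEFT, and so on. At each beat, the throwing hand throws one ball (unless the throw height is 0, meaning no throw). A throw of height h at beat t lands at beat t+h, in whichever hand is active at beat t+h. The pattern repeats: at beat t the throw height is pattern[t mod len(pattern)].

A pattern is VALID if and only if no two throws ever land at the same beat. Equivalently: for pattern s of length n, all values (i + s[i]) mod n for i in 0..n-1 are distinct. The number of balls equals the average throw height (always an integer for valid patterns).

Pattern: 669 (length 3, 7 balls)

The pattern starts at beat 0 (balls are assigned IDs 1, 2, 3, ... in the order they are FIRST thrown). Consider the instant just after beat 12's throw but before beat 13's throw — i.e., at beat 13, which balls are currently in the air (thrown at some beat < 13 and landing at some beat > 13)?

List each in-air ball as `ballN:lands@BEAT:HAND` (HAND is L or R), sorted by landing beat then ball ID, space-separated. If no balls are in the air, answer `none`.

Answer: ball6:lands@14:L ball4:lands@15:R ball5:lands@16:L ball7:lands@17:R ball1:lands@18:L ball3:lands@20:L

Derivation:
Beat 0 (L): throw ball1 h=6 -> lands@6:L; in-air after throw: [b1@6:L]
Beat 1 (R): throw ball2 h=6 -> lands@7:R; in-air after throw: [b1@6:L b2@7:R]
Beat 2 (L): throw ball3 h=9 -> lands@11:R; in-air after throw: [b1@6:L b2@7:R b3@11:R]
Beat 3 (R): throw ball4 h=6 -> lands@9:R; in-air after throw: [b1@6:L b2@7:R b4@9:R b3@11:R]
Beat 4 (L): throw ball5 h=6 -> lands@10:L; in-air after throw: [b1@6:L b2@7:R b4@9:R b5@10:L b3@11:R]
Beat 5 (R): throw ball6 h=9 -> lands@14:L; in-air after throw: [b1@6:L b2@7:R b4@9:R b5@10:L b3@11:R b6@14:L]
Beat 6 (L): throw ball1 h=6 -> lands@12:L; in-air after throw: [b2@7:R b4@9:R b5@10:L b3@11:R b1@12:L b6@14:L]
Beat 7 (R): throw ball2 h=6 -> lands@13:R; in-air after throw: [b4@9:R b5@10:L b3@11:R b1@12:L b2@13:R b6@14:L]
Beat 8 (L): throw ball7 h=9 -> lands@17:R; in-air after throw: [b4@9:R b5@10:L b3@11:R b1@12:L b2@13:R b6@14:L b7@17:R]
Beat 9 (R): throw ball4 h=6 -> lands@15:R; in-air after throw: [b5@10:L b3@11:R b1@12:L b2@13:R b6@14:L b4@15:R b7@17:R]
Beat 10 (L): throw ball5 h=6 -> lands@16:L; in-air after throw: [b3@11:R b1@12:L b2@13:R b6@14:L b4@15:R b5@16:L b7@17:R]
Beat 11 (R): throw ball3 h=9 -> lands@20:L; in-air after throw: [b1@12:L b2@13:R b6@14:L b4@15:R b5@16:L b7@17:R b3@20:L]
Beat 12 (L): throw ball1 h=6 -> lands@18:L; in-air after throw: [b2@13:R b6@14:L b4@15:R b5@16:L b7@17:R b1@18:L b3@20:L]
Beat 13 (R): throw ball2 h=6 -> lands@19:R; in-air after throw: [b6@14:L b4@15:R b5@16:L b7@17:R b1@18:L b2@19:R b3@20:L]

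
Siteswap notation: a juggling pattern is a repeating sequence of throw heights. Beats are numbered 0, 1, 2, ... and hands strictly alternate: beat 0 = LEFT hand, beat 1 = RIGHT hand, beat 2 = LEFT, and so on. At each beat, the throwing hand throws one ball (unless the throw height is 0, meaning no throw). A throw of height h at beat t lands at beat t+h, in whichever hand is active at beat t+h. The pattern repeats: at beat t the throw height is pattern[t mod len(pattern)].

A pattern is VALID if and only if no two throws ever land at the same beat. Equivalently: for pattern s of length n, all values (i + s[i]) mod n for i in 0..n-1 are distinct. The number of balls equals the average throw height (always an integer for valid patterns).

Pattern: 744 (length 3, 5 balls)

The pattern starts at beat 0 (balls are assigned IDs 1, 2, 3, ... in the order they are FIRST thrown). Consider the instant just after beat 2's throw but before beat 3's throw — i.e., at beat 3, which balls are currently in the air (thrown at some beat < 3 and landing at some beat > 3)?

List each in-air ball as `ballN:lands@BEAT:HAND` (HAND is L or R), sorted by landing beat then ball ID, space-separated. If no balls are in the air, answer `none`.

Answer: ball2:lands@5:R ball3:lands@6:L ball1:lands@7:R

Derivation:
Beat 0 (L): throw ball1 h=7 -> lands@7:R; in-air after throw: [b1@7:R]
Beat 1 (R): throw ball2 h=4 -> lands@5:R; in-air after throw: [b2@5:R b1@7:R]
Beat 2 (L): throw ball3 h=4 -> lands@6:L; in-air after throw: [b2@5:R b3@6:L b1@7:R]
Beat 3 (R): throw ball4 h=7 -> lands@10:L; in-air after throw: [b2@5:R b3@6:L b1@7:R b4@10:L]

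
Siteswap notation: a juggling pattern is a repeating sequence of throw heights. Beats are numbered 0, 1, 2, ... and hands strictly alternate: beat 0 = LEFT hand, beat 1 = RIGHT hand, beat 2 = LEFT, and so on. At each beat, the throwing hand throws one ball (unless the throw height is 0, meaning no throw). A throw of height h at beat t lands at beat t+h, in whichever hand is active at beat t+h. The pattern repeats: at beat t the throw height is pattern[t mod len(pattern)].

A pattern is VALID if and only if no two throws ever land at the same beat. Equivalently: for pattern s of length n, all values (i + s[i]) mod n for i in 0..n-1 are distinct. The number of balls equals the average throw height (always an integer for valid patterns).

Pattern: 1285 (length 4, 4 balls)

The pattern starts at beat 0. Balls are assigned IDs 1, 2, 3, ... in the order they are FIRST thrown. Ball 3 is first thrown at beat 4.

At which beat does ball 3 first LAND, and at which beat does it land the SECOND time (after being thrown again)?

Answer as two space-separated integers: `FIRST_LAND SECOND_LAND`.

Beat 0 (L): throw ball1 h=1 -> lands@1:R; in-air after throw: [b1@1:R]
Beat 1 (R): throw ball1 h=2 -> lands@3:R; in-air after throw: [b1@3:R]
Beat 2 (L): throw ball2 h=8 -> lands@10:L; in-air after throw: [b1@3:R b2@10:L]
Beat 3 (R): throw ball1 h=5 -> lands@8:L; in-air after throw: [b1@8:L b2@10:L]
Beat 4 (L): throw ball3 h=1 -> lands@5:R; in-air after throw: [b3@5:R b1@8:L b2@10:L]
Beat 5 (R): throw ball3 h=2 -> lands@7:R; in-air after throw: [b3@7:R b1@8:L b2@10:L]
Beat 6 (L): throw ball4 h=8 -> lands@14:L; in-air after throw: [b3@7:R b1@8:L b2@10:L b4@14:L]
Beat 7 (R): throw ball3 h=5 -> lands@12:L; in-air after throw: [b1@8:L b2@10:L b3@12:L b4@14:L]
Ball 3: thrown@4 h=1 -> first land @5; rethrown@5 h=2 -> second land @7

Answer: 5 7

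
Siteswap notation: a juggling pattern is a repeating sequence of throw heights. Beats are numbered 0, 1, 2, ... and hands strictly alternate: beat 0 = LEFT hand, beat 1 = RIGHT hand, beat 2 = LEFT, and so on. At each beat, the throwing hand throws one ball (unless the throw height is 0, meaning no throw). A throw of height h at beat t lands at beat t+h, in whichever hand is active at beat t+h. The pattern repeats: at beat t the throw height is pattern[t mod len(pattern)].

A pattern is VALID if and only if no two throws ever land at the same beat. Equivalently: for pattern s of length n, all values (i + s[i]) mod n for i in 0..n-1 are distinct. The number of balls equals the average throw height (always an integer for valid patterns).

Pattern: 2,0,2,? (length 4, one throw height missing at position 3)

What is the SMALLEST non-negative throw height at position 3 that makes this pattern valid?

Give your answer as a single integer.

i=0: (0 + 2) mod 4 = 2
i=1: (1 + 0) mod 4 = 1
i=2: (2 + 2) mod 4 = 0
i=3: s[i]=? (unknown)
Known residues: [0, 1, 2]; need a permutation of 0..3, so missing residue r = 3
Need (3 + s) mod 4 = 3; smallest s = (3 - 3) mod 4 = 0

Answer: 0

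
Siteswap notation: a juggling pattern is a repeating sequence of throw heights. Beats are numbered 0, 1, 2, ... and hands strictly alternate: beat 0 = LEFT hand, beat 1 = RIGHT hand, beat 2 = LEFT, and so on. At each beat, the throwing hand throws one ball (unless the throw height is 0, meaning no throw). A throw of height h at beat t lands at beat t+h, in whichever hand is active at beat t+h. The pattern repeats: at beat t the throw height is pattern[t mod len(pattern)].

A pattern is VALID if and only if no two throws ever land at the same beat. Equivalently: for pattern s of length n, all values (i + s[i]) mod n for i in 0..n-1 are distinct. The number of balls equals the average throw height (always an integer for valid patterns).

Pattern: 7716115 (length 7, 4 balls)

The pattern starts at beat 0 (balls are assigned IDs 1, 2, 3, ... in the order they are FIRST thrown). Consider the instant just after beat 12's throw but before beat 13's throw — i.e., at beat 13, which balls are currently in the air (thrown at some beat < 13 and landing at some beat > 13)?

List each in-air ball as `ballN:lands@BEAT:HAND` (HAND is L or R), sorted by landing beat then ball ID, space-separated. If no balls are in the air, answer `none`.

Beat 0 (L): throw ball1 h=7 -> lands@7:R; in-air after throw: [b1@7:R]
Beat 1 (R): throw ball2 h=7 -> lands@8:L; in-air after throw: [b1@7:R b2@8:L]
Beat 2 (L): throw ball3 h=1 -> lands@3:R; in-air after throw: [b3@3:R b1@7:R b2@8:L]
Beat 3 (R): throw ball3 h=6 -> lands@9:R; in-air after throw: [b1@7:R b2@8:L b3@9:R]
Beat 4 (L): throw ball4 h=1 -> lands@5:R; in-air after throw: [b4@5:R b1@7:R b2@8:L b3@9:R]
Beat 5 (R): throw ball4 h=1 -> lands@6:L; in-air after throw: [b4@6:L b1@7:R b2@8:L b3@9:R]
Beat 6 (L): throw ball4 h=5 -> lands@11:R; in-air after throw: [b1@7:R b2@8:L b3@9:R b4@11:R]
Beat 7 (R): throw ball1 h=7 -> lands@14:L; in-air after throw: [b2@8:L b3@9:R b4@11:R b1@14:L]
Beat 8 (L): throw ball2 h=7 -> lands@15:R; in-air after throw: [b3@9:R b4@11:R b1@14:L b2@15:R]
Beat 9 (R): throw ball3 h=1 -> lands@10:L; in-air after throw: [b3@10:L b4@11:R b1@14:L b2@15:R]
Beat 10 (L): throw ball3 h=6 -> lands@16:L; in-air after throw: [b4@11:R b1@14:L b2@15:R b3@16:L]
Beat 11 (R): throw ball4 h=1 -> lands@12:L; in-air after throw: [b4@12:L b1@14:L b2@15:R b3@16:L]
Beat 12 (L): throw ball4 h=1 -> lands@13:R; in-air after throw: [b4@13:R b1@14:L b2@15:R b3@16:L]
Beat 13 (R): throw ball4 h=5 -> lands@18:L; in-air after throw: [b1@14:L b2@15:R b3@16:L b4@18:L]

Answer: ball1:lands@14:L ball2:lands@15:R ball3:lands@16:L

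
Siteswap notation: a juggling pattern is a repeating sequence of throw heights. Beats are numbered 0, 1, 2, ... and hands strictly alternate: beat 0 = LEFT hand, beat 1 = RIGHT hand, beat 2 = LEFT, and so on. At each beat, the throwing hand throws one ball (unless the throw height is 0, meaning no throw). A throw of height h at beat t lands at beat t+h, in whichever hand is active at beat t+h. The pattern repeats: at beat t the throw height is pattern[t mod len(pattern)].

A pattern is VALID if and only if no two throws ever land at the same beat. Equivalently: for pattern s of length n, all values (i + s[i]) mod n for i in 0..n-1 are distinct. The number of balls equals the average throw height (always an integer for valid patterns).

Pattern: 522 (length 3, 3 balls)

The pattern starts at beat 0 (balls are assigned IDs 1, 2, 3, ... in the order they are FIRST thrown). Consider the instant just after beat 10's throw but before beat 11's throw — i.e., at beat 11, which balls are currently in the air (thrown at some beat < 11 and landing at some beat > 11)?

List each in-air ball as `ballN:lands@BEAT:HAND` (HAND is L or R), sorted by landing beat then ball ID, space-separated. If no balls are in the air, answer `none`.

Beat 0 (L): throw ball1 h=5 -> lands@5:R; in-air after throw: [b1@5:R]
Beat 1 (R): throw ball2 h=2 -> lands@3:R; in-air after throw: [b2@3:R b1@5:R]
Beat 2 (L): throw ball3 h=2 -> lands@4:L; in-air after throw: [b2@3:R b3@4:L b1@5:R]
Beat 3 (R): throw ball2 h=5 -> lands@8:L; in-air after throw: [b3@4:L b1@5:R b2@8:L]
Beat 4 (L): throw ball3 h=2 -> lands@6:L; in-air after throw: [b1@5:R b3@6:L b2@8:L]
Beat 5 (R): throw ball1 h=2 -> lands@7:R; in-air after throw: [b3@6:L b1@7:R b2@8:L]
Beat 6 (L): throw ball3 h=5 -> lands@11:R; in-air after throw: [b1@7:R b2@8:L b3@11:R]
Beat 7 (R): throw ball1 h=2 -> lands@9:R; in-air after throw: [b2@8:L b1@9:R b3@11:R]
Beat 8 (L): throw ball2 h=2 -> lands@10:L; in-air after throw: [b1@9:R b2@10:L b3@11:R]
Beat 9 (R): throw ball1 h=5 -> lands@14:L; in-air after throw: [b2@10:L b3@11:R b1@14:L]
Beat 10 (L): throw ball2 h=2 -> lands@12:L; in-air after throw: [b3@11:R b2@12:L b1@14:L]
Beat 11 (R): throw ball3 h=2 -> lands@13:R; in-air after throw: [b2@12:L b3@13:R b1@14:L]

Answer: ball2:lands@12:L ball1:lands@14:L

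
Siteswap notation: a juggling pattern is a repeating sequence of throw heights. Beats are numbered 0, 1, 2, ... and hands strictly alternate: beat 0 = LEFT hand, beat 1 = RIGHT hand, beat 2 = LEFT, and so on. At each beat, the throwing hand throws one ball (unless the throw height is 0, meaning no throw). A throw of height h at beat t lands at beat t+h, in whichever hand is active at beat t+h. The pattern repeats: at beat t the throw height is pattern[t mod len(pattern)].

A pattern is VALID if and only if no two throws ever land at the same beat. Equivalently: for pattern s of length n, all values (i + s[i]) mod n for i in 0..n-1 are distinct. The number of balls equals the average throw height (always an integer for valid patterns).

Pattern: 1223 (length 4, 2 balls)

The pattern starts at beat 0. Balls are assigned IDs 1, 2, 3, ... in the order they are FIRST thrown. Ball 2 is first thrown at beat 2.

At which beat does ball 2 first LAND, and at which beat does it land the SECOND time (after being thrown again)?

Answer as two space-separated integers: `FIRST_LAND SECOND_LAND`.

Answer: 4 5

Derivation:
Beat 0 (L): throw ball1 h=1 -> lands@1:R; in-air after throw: [b1@1:R]
Beat 1 (R): throw ball1 h=2 -> lands@3:R; in-air after throw: [b1@3:R]
Beat 2 (L): throw ball2 h=2 -> lands@4:L; in-air after throw: [b1@3:R b2@4:L]
Beat 3 (R): throw ball1 h=3 -> lands@6:L; in-air after throw: [b2@4:L b1@6:L]
Beat 4 (L): throw ball2 h=1 -> lands@5:R; in-air after throw: [b2@5:R b1@6:L]
Beat 5 (R): throw ball2 h=2 -> lands@7:R; in-air after throw: [b1@6:L b2@7:R]
Ball 2: thrown@2 h=2 -> first land @4; rethrown@4 h=1 -> second land @5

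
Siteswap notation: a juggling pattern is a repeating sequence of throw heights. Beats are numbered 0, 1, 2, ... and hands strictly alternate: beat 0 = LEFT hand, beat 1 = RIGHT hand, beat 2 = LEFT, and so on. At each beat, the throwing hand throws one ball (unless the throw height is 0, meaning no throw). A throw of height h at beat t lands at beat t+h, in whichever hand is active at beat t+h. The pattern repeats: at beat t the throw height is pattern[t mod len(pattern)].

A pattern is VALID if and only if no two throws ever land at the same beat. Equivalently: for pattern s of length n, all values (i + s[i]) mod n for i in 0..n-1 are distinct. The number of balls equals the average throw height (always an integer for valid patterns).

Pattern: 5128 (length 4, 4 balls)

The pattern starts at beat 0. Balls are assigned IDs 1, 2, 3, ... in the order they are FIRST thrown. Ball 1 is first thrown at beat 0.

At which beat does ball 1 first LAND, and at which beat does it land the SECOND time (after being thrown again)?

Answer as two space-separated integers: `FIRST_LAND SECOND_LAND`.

Beat 0 (L): throw ball1 h=5 -> lands@5:R; in-air after throw: [b1@5:R]
Beat 1 (R): throw ball2 h=1 -> lands@2:L; in-air after throw: [b2@2:L b1@5:R]
Beat 2 (L): throw ball2 h=2 -> lands@4:L; in-air after throw: [b2@4:L b1@5:R]
Beat 3 (R): throw ball3 h=8 -> lands@11:R; in-air after throw: [b2@4:L b1@5:R b3@11:R]
Beat 4 (L): throw ball2 h=5 -> lands@9:R; in-air after throw: [b1@5:R b2@9:R b3@11:R]
Beat 5 (R): throw ball1 h=1 -> lands@6:L; in-air after throw: [b1@6:L b2@9:R b3@11:R]
Beat 6 (L): throw ball1 h=2 -> lands@8:L; in-air after throw: [b1@8:L b2@9:R b3@11:R]
Ball 1: thrown@0 h=5 -> first land @5; rethrown@5 h=1 -> second land @6

Answer: 5 6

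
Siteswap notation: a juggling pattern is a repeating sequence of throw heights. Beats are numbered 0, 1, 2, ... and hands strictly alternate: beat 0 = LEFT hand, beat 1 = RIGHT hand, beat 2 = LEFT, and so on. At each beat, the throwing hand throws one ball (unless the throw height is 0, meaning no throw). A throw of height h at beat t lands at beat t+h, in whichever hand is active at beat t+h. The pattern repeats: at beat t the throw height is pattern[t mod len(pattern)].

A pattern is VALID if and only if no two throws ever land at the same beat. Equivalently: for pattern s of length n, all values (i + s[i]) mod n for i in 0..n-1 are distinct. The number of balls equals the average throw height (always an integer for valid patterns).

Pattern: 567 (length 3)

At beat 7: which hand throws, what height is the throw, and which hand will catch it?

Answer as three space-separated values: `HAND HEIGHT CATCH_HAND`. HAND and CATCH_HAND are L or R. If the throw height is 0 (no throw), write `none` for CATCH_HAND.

Answer: R 6 R

Derivation:
Beat 7: 7 mod 2 = 1, so hand = R
Throw height = pattern[7 mod 3] = pattern[1] = 6
Lands at beat 7+6=13, 13 mod 2 = 1, so catch hand = R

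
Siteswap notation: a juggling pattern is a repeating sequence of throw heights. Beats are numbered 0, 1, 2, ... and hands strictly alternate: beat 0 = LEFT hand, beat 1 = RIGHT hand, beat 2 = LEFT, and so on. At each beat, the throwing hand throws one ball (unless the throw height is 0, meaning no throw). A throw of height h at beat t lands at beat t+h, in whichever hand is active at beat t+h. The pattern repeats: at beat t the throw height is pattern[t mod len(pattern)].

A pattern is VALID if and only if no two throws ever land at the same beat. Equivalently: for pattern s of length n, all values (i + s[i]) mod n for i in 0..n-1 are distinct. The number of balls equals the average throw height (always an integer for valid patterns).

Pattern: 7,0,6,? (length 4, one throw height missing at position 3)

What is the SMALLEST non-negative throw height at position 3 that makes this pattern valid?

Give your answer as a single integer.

Answer: 3

Derivation:
i=0: (0 + 7) mod 4 = 3
i=1: (1 + 0) mod 4 = 1
i=2: (2 + 6) mod 4 = 0
i=3: s[i]=? (unknown)
Known residues: [0, 1, 3]; need a permutation of 0..3, so missing residue r = 2
Need (3 + s) mod 4 = 2; smallest s = (2 - 3) mod 4 = 3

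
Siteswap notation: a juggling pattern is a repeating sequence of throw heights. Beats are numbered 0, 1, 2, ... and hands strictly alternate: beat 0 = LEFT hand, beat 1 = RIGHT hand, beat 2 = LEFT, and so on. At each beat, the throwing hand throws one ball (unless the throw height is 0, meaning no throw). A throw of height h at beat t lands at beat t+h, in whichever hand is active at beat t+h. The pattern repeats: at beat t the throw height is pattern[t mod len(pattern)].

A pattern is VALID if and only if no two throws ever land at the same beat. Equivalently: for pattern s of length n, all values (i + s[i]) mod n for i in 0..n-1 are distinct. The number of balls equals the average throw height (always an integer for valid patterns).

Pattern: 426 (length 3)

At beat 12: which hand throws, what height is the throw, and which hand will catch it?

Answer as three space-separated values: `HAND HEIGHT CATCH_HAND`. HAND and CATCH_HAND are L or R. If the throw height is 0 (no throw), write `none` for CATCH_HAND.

Answer: L 4 L

Derivation:
Beat 12: 12 mod 2 = 0, so hand = L
Throw height = pattern[12 mod 3] = pattern[0] = 4
Lands at beat 12+4=16, 16 mod 2 = 0, so catch hand = L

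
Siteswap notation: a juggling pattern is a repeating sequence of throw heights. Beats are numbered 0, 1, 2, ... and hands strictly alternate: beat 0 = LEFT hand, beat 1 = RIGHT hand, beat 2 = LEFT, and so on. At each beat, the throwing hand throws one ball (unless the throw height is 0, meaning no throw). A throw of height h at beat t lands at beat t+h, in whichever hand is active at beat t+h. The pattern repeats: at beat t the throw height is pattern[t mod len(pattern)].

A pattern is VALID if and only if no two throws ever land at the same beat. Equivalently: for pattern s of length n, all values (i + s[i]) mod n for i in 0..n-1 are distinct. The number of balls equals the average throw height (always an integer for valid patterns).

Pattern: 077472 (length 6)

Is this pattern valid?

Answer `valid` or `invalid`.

Answer: invalid

Derivation:
i=0: (i + s[i]) mod n = (0 + 0) mod 6 = 0
i=1: (i + s[i]) mod n = (1 + 7) mod 6 = 2
i=2: (i + s[i]) mod n = (2 + 7) mod 6 = 3
i=3: (i + s[i]) mod n = (3 + 4) mod 6 = 1
i=4: (i + s[i]) mod n = (4 + 7) mod 6 = 5
i=5: (i + s[i]) mod n = (5 + 2) mod 6 = 1
Residues: [0, 2, 3, 1, 5, 1], distinct: False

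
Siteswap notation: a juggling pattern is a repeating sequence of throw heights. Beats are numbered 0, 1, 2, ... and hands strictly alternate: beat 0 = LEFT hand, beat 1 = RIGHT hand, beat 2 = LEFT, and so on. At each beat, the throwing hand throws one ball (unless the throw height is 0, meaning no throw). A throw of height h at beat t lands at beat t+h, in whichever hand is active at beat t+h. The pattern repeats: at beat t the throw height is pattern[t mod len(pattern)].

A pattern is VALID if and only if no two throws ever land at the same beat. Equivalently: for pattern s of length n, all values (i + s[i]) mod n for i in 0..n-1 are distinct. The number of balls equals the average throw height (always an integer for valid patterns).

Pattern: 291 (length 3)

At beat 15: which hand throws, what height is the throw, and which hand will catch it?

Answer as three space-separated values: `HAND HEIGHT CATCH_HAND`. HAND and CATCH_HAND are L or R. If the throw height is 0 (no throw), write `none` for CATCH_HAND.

Beat 15: 15 mod 2 = 1, so hand = R
Throw height = pattern[15 mod 3] = pattern[0] = 2
Lands at beat 15+2=17, 17 mod 2 = 1, so catch hand = R

Answer: R 2 R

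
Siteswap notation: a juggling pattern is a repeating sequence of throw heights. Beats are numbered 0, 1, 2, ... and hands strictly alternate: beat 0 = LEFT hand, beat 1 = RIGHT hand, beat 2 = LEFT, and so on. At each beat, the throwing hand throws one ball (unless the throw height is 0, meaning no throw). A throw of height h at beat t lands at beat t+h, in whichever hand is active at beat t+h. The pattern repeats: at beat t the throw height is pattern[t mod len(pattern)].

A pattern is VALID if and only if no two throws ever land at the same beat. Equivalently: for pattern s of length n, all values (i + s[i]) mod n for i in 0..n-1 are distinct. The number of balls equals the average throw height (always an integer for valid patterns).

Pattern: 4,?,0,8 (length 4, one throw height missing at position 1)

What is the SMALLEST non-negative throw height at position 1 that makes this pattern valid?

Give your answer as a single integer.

i=0: (0 + 4) mod 4 = 0
i=1: s[i]=? (unknown)
i=2: (2 + 0) mod 4 = 2
i=3: (3 + 8) mod 4 = 3
Known residues: [0, 2, 3]; need a permutation of 0..3, so missing residue r = 1
Need (1 + s) mod 4 = 1; smallest s = (1 - 1) mod 4 = 0

Answer: 0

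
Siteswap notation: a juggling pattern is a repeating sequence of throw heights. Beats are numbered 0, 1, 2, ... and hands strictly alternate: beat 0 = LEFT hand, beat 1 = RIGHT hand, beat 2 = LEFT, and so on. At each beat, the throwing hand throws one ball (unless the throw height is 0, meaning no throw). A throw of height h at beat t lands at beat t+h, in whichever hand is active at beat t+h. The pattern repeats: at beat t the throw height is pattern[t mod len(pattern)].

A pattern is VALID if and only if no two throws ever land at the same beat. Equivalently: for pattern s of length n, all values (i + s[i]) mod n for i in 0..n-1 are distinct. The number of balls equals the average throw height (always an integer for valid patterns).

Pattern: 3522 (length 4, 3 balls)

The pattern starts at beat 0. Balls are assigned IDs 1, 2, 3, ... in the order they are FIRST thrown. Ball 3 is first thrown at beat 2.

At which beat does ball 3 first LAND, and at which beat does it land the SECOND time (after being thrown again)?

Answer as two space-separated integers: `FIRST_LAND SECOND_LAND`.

Beat 0 (L): throw ball1 h=3 -> lands@3:R; in-air after throw: [b1@3:R]
Beat 1 (R): throw ball2 h=5 -> lands@6:L; in-air after throw: [b1@3:R b2@6:L]
Beat 2 (L): throw ball3 h=2 -> lands@4:L; in-air after throw: [b1@3:R b3@4:L b2@6:L]
Beat 3 (R): throw ball1 h=2 -> lands@5:R; in-air after throw: [b3@4:L b1@5:R b2@6:L]
Beat 4 (L): throw ball3 h=3 -> lands@7:R; in-air after throw: [b1@5:R b2@6:L b3@7:R]
Beat 5 (R): throw ball1 h=5 -> lands@10:L; in-air after throw: [b2@6:L b3@7:R b1@10:L]
Beat 6 (L): throw ball2 h=2 -> lands@8:L; in-air after throw: [b3@7:R b2@8:L b1@10:L]
Beat 7 (R): throw ball3 h=2 -> lands@9:R; in-air after throw: [b2@8:L b3@9:R b1@10:L]
Ball 3: thrown@2 h=2 -> first land @4; rethrown@4 h=3 -> second land @7

Answer: 4 7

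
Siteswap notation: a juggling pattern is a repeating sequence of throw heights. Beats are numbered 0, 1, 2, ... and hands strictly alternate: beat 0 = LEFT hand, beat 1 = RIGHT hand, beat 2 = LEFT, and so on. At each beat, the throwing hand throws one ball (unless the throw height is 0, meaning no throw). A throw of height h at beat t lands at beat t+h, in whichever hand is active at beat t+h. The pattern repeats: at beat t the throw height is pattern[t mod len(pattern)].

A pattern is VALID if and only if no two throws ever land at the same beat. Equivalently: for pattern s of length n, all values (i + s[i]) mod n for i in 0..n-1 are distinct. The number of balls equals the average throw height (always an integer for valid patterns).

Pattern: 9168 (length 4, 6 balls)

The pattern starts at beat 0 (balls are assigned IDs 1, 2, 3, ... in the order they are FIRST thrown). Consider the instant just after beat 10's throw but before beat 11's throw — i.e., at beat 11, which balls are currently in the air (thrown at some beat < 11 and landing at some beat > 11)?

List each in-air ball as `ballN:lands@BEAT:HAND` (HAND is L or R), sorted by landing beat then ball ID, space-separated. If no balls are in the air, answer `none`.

Beat 0 (L): throw ball1 h=9 -> lands@9:R; in-air after throw: [b1@9:R]
Beat 1 (R): throw ball2 h=1 -> lands@2:L; in-air after throw: [b2@2:L b1@9:R]
Beat 2 (L): throw ball2 h=6 -> lands@8:L; in-air after throw: [b2@8:L b1@9:R]
Beat 3 (R): throw ball3 h=8 -> lands@11:R; in-air after throw: [b2@8:L b1@9:R b3@11:R]
Beat 4 (L): throw ball4 h=9 -> lands@13:R; in-air after throw: [b2@8:L b1@9:R b3@11:R b4@13:R]
Beat 5 (R): throw ball5 h=1 -> lands@6:L; in-air after throw: [b5@6:L b2@8:L b1@9:R b3@11:R b4@13:R]
Beat 6 (L): throw ball5 h=6 -> lands@12:L; in-air after throw: [b2@8:L b1@9:R b3@11:R b5@12:L b4@13:R]
Beat 7 (R): throw ball6 h=8 -> lands@15:R; in-air after throw: [b2@8:L b1@9:R b3@11:R b5@12:L b4@13:R b6@15:R]
Beat 8 (L): throw ball2 h=9 -> lands@17:R; in-air after throw: [b1@9:R b3@11:R b5@12:L b4@13:R b6@15:R b2@17:R]
Beat 9 (R): throw ball1 h=1 -> lands@10:L; in-air after throw: [b1@10:L b3@11:R b5@12:L b4@13:R b6@15:R b2@17:R]
Beat 10 (L): throw ball1 h=6 -> lands@16:L; in-air after throw: [b3@11:R b5@12:L b4@13:R b6@15:R b1@16:L b2@17:R]
Beat 11 (R): throw ball3 h=8 -> lands@19:R; in-air after throw: [b5@12:L b4@13:R b6@15:R b1@16:L b2@17:R b3@19:R]

Answer: ball5:lands@12:L ball4:lands@13:R ball6:lands@15:R ball1:lands@16:L ball2:lands@17:R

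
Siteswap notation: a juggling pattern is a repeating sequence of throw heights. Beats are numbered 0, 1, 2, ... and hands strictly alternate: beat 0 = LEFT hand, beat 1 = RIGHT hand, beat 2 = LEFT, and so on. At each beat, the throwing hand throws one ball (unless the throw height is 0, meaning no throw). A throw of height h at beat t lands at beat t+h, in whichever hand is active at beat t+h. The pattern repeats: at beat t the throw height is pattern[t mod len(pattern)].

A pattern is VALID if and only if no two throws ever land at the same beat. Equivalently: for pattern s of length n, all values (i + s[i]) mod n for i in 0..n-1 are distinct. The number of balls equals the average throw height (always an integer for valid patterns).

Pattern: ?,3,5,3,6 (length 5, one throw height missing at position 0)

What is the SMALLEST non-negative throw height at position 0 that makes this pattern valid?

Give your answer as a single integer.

i=0: s[i]=? (unknown)
i=1: (1 + 3) mod 5 = 4
i=2: (2 + 5) mod 5 = 2
i=3: (3 + 3) mod 5 = 1
i=4: (4 + 6) mod 5 = 0
Known residues: [0, 1, 2, 4]; need a permutation of 0..4, so missing residue r = 3
Need (0 + s) mod 5 = 3; smallest s = (3 - 0) mod 5 = 3

Answer: 3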